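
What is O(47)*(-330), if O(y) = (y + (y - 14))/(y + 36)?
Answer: -26400/83 ≈ -318.07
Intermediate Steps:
O(y) = (-14 + 2*y)/(36 + y) (O(y) = (y + (-14 + y))/(36 + y) = (-14 + 2*y)/(36 + y))
O(47)*(-330) = (2*(-7 + 47)/(36 + 47))*(-330) = (2*40/83)*(-330) = (2*(1/83)*40)*(-330) = (80/83)*(-330) = -26400/83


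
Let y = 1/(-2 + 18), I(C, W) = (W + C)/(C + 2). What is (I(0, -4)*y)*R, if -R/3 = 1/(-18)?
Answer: -1/48 ≈ -0.020833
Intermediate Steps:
R = 1/6 (R = -3/(-18) = -3*(-1/18) = 1/6 ≈ 0.16667)
I(C, W) = (C + W)/(2 + C)
y = 1/16 ≈ 0.062500
(I(0, -4)*y)*R = (((0 - 4)/(2 + 0))*(1/16))*(1/6) = ((-4/2)*(1/16))*(1/6) = (((1/2)*(-4))*(1/16))*(1/6) = -2*1/16*(1/6) = -1/8*1/6 = -1/48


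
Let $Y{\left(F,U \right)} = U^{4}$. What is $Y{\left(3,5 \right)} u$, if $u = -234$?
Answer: $-146250$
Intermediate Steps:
$Y{\left(3,5 \right)} u = 5^{4} \left(-234\right) = 625 \left(-234\right) = -146250$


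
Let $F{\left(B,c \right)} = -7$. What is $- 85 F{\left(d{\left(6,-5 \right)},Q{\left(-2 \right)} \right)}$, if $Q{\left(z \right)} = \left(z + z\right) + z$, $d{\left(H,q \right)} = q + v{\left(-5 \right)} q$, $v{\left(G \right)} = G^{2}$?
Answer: $595$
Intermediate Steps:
$d{\left(H,q \right)} = 26 q$ ($d{\left(H,q \right)} = q + \left(-5\right)^{2} q = q + 25 q = 26 q$)
$Q{\left(z \right)} = 3 z$ ($Q{\left(z \right)} = 2 z + z = 3 z$)
$- 85 F{\left(d{\left(6,-5 \right)},Q{\left(-2 \right)} \right)} = \left(-85\right) \left(-7\right) = 595$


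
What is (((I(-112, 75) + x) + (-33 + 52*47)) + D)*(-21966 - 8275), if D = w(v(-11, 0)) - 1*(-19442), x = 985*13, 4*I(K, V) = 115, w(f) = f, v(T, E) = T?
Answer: -4194517423/4 ≈ -1.0486e+9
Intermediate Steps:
I(K, V) = 115/4 (I(K, V) = (¼)*115 = 115/4)
x = 12805
D = 19431 (D = -11 - 1*(-19442) = -11 + 19442 = 19431)
(((I(-112, 75) + x) + (-33 + 52*47)) + D)*(-21966 - 8275) = (((115/4 + 12805) + (-33 + 52*47)) + 19431)*(-21966 - 8275) = ((51335/4 + (-33 + 2444)) + 19431)*(-30241) = ((51335/4 + 2411) + 19431)*(-30241) = (60979/4 + 19431)*(-30241) = (138703/4)*(-30241) = -4194517423/4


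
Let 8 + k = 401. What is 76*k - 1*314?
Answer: 29554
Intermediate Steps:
k = 393 (k = -8 + 401 = 393)
76*k - 1*314 = 76*393 - 1*314 = 29868 - 314 = 29554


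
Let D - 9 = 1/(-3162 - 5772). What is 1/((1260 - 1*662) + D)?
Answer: 8934/5422937 ≈ 0.0016474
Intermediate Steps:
D = 80405/8934 (D = 9 + 1/(-3162 - 5772) = 9 + 1/(-8934) = 9 - 1/8934 = 80405/8934 ≈ 8.9999)
1/((1260 - 1*662) + D) = 1/((1260 - 1*662) + 80405/8934) = 1/((1260 - 662) + 80405/8934) = 1/(598 + 80405/8934) = 1/(5422937/8934) = 8934/5422937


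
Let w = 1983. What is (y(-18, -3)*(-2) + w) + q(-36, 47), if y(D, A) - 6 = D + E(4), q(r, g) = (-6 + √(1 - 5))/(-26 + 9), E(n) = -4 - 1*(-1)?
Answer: 34227/17 - 2*I/17 ≈ 2013.4 - 0.11765*I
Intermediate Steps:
E(n) = -3 (E(n) = -4 + 1 = -3)
q(r, g) = 6/17 - 2*I/17 (q(r, g) = (-6 + √(-4))/(-17) = (-6 + 2*I)*(-1/17) = 6/17 - 2*I/17)
y(D, A) = 3 + D (y(D, A) = 6 + (D - 3) = 6 + (-3 + D) = 3 + D)
(y(-18, -3)*(-2) + w) + q(-36, 47) = ((3 - 18)*(-2) + 1983) + (6/17 - 2*I/17) = (-15*(-2) + 1983) + (6/17 - 2*I/17) = (30 + 1983) + (6/17 - 2*I/17) = 2013 + (6/17 - 2*I/17) = 34227/17 - 2*I/17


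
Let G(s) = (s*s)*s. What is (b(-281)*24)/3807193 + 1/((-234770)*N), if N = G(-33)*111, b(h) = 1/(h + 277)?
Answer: -5618991233147/3565433097436194270 ≈ -1.5760e-6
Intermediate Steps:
b(h) = 1/(277 + h)
G(s) = s³ (G(s) = s²*s = s³)
N = -3989007 (N = (-33)³*111 = -35937*111 = -3989007)
(b(-281)*24)/3807193 + 1/((-234770)*N) = (24/(277 - 281))/3807193 + 1/(-234770*(-3989007)) = (24/(-4))*(1/3807193) - 1/234770*(-1/3989007) = -¼*24*(1/3807193) + 1/936499173390 = -6*1/3807193 + 1/936499173390 = -6/3807193 + 1/936499173390 = -5618991233147/3565433097436194270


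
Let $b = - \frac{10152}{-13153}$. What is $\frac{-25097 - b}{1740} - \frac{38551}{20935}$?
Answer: $- \frac{311726412227}{19164920628} \approx -16.265$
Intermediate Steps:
$b = \frac{10152}{13153}$ ($b = \left(-10152\right) \left(- \frac{1}{13153}\right) = \frac{10152}{13153} \approx 0.77184$)
$\frac{-25097 - b}{1740} - \frac{38551}{20935} = \frac{-25097 - \frac{10152}{13153}}{1740} - \frac{38551}{20935} = \left(-25097 - \frac{10152}{13153}\right) \frac{1}{1740} - \frac{38551}{20935} = \left(- \frac{330110993}{13153}\right) \frac{1}{1740} - \frac{38551}{20935} = - \frac{330110993}{22886220} - \frac{38551}{20935} = - \frac{311726412227}{19164920628}$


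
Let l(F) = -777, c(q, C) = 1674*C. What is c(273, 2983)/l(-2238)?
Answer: -1664514/259 ≈ -6426.7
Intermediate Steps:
c(273, 2983)/l(-2238) = (1674*2983)/(-777) = 4993542*(-1/777) = -1664514/259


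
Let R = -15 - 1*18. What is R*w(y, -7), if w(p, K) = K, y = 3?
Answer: 231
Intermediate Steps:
R = -33 (R = -15 - 18 = -33)
R*w(y, -7) = -33*(-7) = 231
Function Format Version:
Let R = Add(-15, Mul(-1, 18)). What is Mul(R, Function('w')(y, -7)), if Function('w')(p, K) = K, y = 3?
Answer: 231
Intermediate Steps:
R = -33 (R = Add(-15, -18) = -33)
Mul(R, Function('w')(y, -7)) = Mul(-33, -7) = 231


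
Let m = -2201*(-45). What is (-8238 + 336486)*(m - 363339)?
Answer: -86753976912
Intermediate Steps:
m = 99045
(-8238 + 336486)*(m - 363339) = (-8238 + 336486)*(99045 - 363339) = 328248*(-264294) = -86753976912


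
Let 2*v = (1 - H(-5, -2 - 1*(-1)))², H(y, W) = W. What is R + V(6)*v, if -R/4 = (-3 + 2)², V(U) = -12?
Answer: -28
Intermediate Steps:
v = 2 (v = (1 - (-2 - 1*(-1)))²/2 = (1 - (-2 + 1))²/2 = (1 - 1*(-1))²/2 = (1 + 1)²/2 = (½)*2² = (½)*4 = 2)
R = -4 (R = -4*(-3 + 2)² = -4*(-1)² = -4*1 = -4)
R + V(6)*v = -4 - 12*2 = -4 - 24 = -28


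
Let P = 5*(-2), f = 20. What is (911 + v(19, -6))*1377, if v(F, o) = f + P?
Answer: 1268217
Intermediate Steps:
P = -10
v(F, o) = 10 (v(F, o) = 20 - 10 = 10)
(911 + v(19, -6))*1377 = (911 + 10)*1377 = 921*1377 = 1268217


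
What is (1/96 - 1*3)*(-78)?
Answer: 3731/16 ≈ 233.19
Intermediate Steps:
(1/96 - 1*3)*(-78) = (1/96 - 3)*(-78) = -287/96*(-78) = 3731/16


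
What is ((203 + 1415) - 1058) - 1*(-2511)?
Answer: 3071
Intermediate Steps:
((203 + 1415) - 1058) - 1*(-2511) = (1618 - 1058) + 2511 = 560 + 2511 = 3071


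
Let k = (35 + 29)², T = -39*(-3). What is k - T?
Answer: 3979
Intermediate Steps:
T = 117
k = 4096 (k = 64² = 4096)
k - T = 4096 - 1*117 = 4096 - 117 = 3979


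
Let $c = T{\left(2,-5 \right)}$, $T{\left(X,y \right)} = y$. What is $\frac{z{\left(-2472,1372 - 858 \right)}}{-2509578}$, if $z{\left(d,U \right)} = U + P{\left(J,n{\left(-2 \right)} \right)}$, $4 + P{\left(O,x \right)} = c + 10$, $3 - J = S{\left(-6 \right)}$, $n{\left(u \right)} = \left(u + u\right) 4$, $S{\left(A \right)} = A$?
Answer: $- \frac{515}{2509578} \approx -0.00020521$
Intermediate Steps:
$c = -5$
$n{\left(u \right)} = 8 u$ ($n{\left(u \right)} = 2 u 4 = 8 u$)
$J = 9$ ($J = 3 - -6 = 3 + 6 = 9$)
$P{\left(O,x \right)} = 1$ ($P{\left(O,x \right)} = -4 + \left(-5 + 10\right) = -4 + 5 = 1$)
$z{\left(d,U \right)} = 1 + U$ ($z{\left(d,U \right)} = U + 1 = 1 + U$)
$\frac{z{\left(-2472,1372 - 858 \right)}}{-2509578} = \frac{1 + \left(1372 - 858\right)}{-2509578} = \left(1 + \left(1372 - 858\right)\right) \left(- \frac{1}{2509578}\right) = \left(1 + 514\right) \left(- \frac{1}{2509578}\right) = 515 \left(- \frac{1}{2509578}\right) = - \frac{515}{2509578}$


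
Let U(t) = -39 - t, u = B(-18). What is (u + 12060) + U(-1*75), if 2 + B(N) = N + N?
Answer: 12058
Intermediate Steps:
B(N) = -2 + 2*N (B(N) = -2 + (N + N) = -2 + 2*N)
u = -38 (u = -2 + 2*(-18) = -2 - 36 = -38)
(u + 12060) + U(-1*75) = (-38 + 12060) + (-39 - (-1)*75) = 12022 + (-39 - 1*(-75)) = 12022 + (-39 + 75) = 12022 + 36 = 12058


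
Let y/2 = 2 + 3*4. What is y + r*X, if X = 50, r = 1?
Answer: 78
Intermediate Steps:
y = 28 (y = 2*(2 + 3*4) = 2*(2 + 12) = 2*14 = 28)
y + r*X = 28 + 1*50 = 28 + 50 = 78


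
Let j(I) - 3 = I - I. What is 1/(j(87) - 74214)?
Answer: -1/74211 ≈ -1.3475e-5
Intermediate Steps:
j(I) = 3 (j(I) = 3 + (I - I) = 3 + 0 = 3)
1/(j(87) - 74214) = 1/(3 - 74214) = 1/(-74211) = -1/74211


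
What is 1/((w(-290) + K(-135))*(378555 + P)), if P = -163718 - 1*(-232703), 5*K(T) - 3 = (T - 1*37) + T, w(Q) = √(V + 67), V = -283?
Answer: -19/547207158 - 5*I*√6/1459219088 ≈ -3.4722e-8 - 8.3932e-9*I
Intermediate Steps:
w(Q) = 6*I*√6 (w(Q) = √(-283 + 67) = √(-216) = 6*I*√6)
K(T) = -34/5 + 2*T/5 (K(T) = ⅗ + ((T - 1*37) + T)/5 = ⅗ + ((T - 37) + T)/5 = ⅗ + ((-37 + T) + T)/5 = ⅗ + (-37 + 2*T)/5 = ⅗ + (-37/5 + 2*T/5) = -34/5 + 2*T/5)
P = 68985 (P = -163718 + 232703 = 68985)
1/((w(-290) + K(-135))*(378555 + P)) = 1/((6*I*√6 + (-34/5 + (⅖)*(-135)))*(378555 + 68985)) = 1/((6*I*√6 + (-34/5 - 54))*447540) = 1/((6*I*√6 - 304/5)*447540) = 1/((-304/5 + 6*I*√6)*447540) = 1/(-27210432 + 2685240*I*√6)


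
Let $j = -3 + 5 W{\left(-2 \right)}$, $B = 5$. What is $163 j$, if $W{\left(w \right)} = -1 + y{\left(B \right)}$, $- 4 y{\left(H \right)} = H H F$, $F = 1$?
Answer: $- \frac{25591}{4} \approx -6397.8$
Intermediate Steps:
$y{\left(H \right)} = - \frac{H^{2}}{4}$ ($y{\left(H \right)} = - \frac{H H 1}{4} = - \frac{H^{2} \cdot 1}{4} = - \frac{H^{2}}{4}$)
$W{\left(w \right)} = - \frac{29}{4}$ ($W{\left(w \right)} = -1 - \frac{5^{2}}{4} = -1 - \frac{25}{4} = - \frac{29}{4}$)
$j = - \frac{157}{4}$ ($j = -3 + 5 \left(- \frac{29}{4}\right) = -3 - \frac{145}{4} = - \frac{157}{4} \approx -39.25$)
$163 j = 163 \left(- \frac{157}{4}\right) = - \frac{25591}{4}$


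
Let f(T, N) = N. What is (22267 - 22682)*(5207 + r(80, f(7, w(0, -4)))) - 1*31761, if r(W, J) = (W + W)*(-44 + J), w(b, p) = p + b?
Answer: 994534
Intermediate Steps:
w(b, p) = b + p
r(W, J) = 2*W*(-44 + J) (r(W, J) = (2*W)*(-44 + J) = 2*W*(-44 + J))
(22267 - 22682)*(5207 + r(80, f(7, w(0, -4)))) - 1*31761 = (22267 - 22682)*(5207 + 2*80*(-44 + (0 - 4))) - 1*31761 = -415*(5207 + 2*80*(-44 - 4)) - 31761 = -415*(5207 + 2*80*(-48)) - 31761 = -415*(5207 - 7680) - 31761 = -415*(-2473) - 31761 = 1026295 - 31761 = 994534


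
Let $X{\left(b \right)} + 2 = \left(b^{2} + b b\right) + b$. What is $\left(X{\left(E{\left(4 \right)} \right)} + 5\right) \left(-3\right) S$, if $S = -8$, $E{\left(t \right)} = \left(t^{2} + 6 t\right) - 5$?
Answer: $59712$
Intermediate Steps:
$E{\left(t \right)} = -5 + t^{2} + 6 t$
$X{\left(b \right)} = -2 + b + 2 b^{2}$ ($X{\left(b \right)} = -2 + \left(\left(b^{2} + b b\right) + b\right) = -2 + \left(\left(b^{2} + b^{2}\right) + b\right) = -2 + \left(2 b^{2} + b\right) = -2 + \left(b + 2 b^{2}\right) = -2 + b + 2 b^{2}$)
$\left(X{\left(E{\left(4 \right)} \right)} + 5\right) \left(-3\right) S = \left(\left(-2 + \left(-5 + 4^{2} + 6 \cdot 4\right) + 2 \left(-5 + 4^{2} + 6 \cdot 4\right)^{2}\right) + 5\right) \left(-3\right) \left(-8\right) = \left(\left(-2 + \left(-5 + 16 + 24\right) + 2 \left(-5 + 16 + 24\right)^{2}\right) + 5\right) \left(-3\right) \left(-8\right) = \left(\left(-2 + 35 + 2 \cdot 35^{2}\right) + 5\right) \left(-3\right) \left(-8\right) = \left(\left(-2 + 35 + 2 \cdot 1225\right) + 5\right) \left(-3\right) \left(-8\right) = \left(\left(-2 + 35 + 2450\right) + 5\right) \left(-3\right) \left(-8\right) = \left(2483 + 5\right) \left(-3\right) \left(-8\right) = 2488 \left(-3\right) \left(-8\right) = \left(-7464\right) \left(-8\right) = 59712$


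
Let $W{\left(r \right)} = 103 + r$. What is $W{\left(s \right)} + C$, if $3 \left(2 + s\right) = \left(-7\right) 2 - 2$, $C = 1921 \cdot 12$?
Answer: $\frac{69443}{3} \approx 23148.0$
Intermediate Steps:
$C = 23052$
$s = - \frac{22}{3}$ ($s = -2 + \frac{\left(-7\right) 2 - 2}{3} = -2 + \frac{-14 - 2}{3} = -2 + \frac{1}{3} \left(-16\right) = -2 - \frac{16}{3} = - \frac{22}{3} \approx -7.3333$)
$W{\left(s \right)} + C = \left(103 - \frac{22}{3}\right) + 23052 = \frac{287}{3} + 23052 = \frac{69443}{3}$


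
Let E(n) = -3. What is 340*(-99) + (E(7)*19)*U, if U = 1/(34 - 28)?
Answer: -67339/2 ≈ -33670.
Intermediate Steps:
U = ⅙ (U = 1/6 = ⅙ ≈ 0.16667)
340*(-99) + (E(7)*19)*U = 340*(-99) - 3*19*(⅙) = -33660 - 57*⅙ = -33660 - 19/2 = -67339/2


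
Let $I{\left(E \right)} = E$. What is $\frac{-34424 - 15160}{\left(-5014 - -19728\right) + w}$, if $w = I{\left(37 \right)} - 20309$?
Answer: $\frac{24792}{2779} \approx 8.9212$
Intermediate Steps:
$w = -20272$ ($w = 37 - 20309 = -20272$)
$\frac{-34424 - 15160}{\left(-5014 - -19728\right) + w} = \frac{-34424 - 15160}{\left(-5014 - -19728\right) - 20272} = - \frac{49584}{\left(-5014 + 19728\right) - 20272} = - \frac{49584}{14714 - 20272} = - \frac{49584}{-5558} = \left(-49584\right) \left(- \frac{1}{5558}\right) = \frac{24792}{2779}$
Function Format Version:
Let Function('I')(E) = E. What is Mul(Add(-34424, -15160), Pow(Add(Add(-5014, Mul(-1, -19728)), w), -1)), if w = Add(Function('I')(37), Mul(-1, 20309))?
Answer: Rational(24792, 2779) ≈ 8.9212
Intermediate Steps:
w = -20272 (w = Add(37, Mul(-1, 20309)) = Add(37, -20309) = -20272)
Mul(Add(-34424, -15160), Pow(Add(Add(-5014, Mul(-1, -19728)), w), -1)) = Mul(Add(-34424, -15160), Pow(Add(Add(-5014, Mul(-1, -19728)), -20272), -1)) = Mul(-49584, Pow(Add(Add(-5014, 19728), -20272), -1)) = Mul(-49584, Pow(Add(14714, -20272), -1)) = Mul(-49584, Pow(-5558, -1)) = Mul(-49584, Rational(-1, 5558)) = Rational(24792, 2779)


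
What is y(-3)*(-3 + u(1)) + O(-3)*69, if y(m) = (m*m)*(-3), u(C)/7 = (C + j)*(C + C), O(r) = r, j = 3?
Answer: -1638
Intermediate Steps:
u(C) = 14*C*(3 + C) (u(C) = 7*((C + 3)*(C + C)) = 7*((3 + C)*(2*C)) = 7*(2*C*(3 + C)) = 14*C*(3 + C))
y(m) = -3*m² (y(m) = m²*(-3) = -3*m²)
y(-3)*(-3 + u(1)) + O(-3)*69 = (-3*(-3)²)*(-3 + 14*1*(3 + 1)) - 3*69 = (-3*9)*(-3 + 14*1*4) - 207 = -27*(-3 + 56) - 207 = -27*53 - 207 = -1431 - 207 = -1638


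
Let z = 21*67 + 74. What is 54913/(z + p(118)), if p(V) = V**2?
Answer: 54913/15405 ≈ 3.5646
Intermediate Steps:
z = 1481 (z = 1407 + 74 = 1481)
54913/(z + p(118)) = 54913/(1481 + 118**2) = 54913/(1481 + 13924) = 54913/15405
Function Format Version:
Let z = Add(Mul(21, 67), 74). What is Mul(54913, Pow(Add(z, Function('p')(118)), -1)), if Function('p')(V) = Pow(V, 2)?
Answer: Rational(54913, 15405) ≈ 3.5646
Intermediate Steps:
z = 1481 (z = Add(1407, 74) = 1481)
Mul(54913, Pow(Add(z, Function('p')(118)), -1)) = Mul(54913, Pow(Add(1481, Pow(118, 2)), -1)) = Mul(54913, Pow(Add(1481, 13924), -1)) = Mul(54913, Pow(15405, -1)) = Mul(54913, Rational(1, 15405)) = Rational(54913, 15405)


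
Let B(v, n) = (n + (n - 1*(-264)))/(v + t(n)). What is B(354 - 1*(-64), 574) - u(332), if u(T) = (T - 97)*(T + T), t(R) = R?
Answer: -38697567/248 ≈ -1.5604e+5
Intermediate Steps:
B(v, n) = (264 + 2*n)/(n + v) (B(v, n) = (n + (n - 1*(-264)))/(v + n) = (n + (n + 264))/(n + v) = (n + (264 + n))/(n + v) = (264 + 2*n)/(n + v))
u(T) = 2*T*(-97 + T) (u(T) = (-97 + T)*(2*T) = 2*T*(-97 + T))
B(354 - 1*(-64), 574) - u(332) = 2*(132 + 574)/(574 + (354 - 1*(-64))) - 2*332*(-97 + 332) = 2*706/(574 + (354 + 64)) - 2*332*235 = 2*706/(574 + 418) - 1*156040 = 2*706/992 - 156040 = 2*(1/992)*706 - 156040 = 353/248 - 156040 = -38697567/248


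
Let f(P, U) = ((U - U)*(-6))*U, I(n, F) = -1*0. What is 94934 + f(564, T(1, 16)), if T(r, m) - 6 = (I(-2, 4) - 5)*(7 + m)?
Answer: 94934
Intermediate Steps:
I(n, F) = 0
T(r, m) = -29 - 5*m (T(r, m) = 6 + (0 - 5)*(7 + m) = 6 - 5*(7 + m) = 6 + (-35 - 5*m) = -29 - 5*m)
f(P, U) = 0 (f(P, U) = (0*(-6))*U = 0*U = 0)
94934 + f(564, T(1, 16)) = 94934 + 0 = 94934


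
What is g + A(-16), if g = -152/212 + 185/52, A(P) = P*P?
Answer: 713365/2756 ≈ 258.84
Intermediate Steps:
A(P) = P**2
g = 7829/2756 (g = -152*1/212 + 185*(1/52) = -38/53 + 185/52 = 7829/2756 ≈ 2.8407)
g + A(-16) = 7829/2756 + (-16)**2 = 7829/2756 + 256 = 713365/2756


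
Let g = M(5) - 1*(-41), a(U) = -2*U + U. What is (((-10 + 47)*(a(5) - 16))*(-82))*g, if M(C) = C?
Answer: 2930844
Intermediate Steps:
a(U) = -U
g = 46 (g = 5 - 1*(-41) = 5 + 41 = 46)
(((-10 + 47)*(a(5) - 16))*(-82))*g = (((-10 + 47)*(-1*5 - 16))*(-82))*46 = ((37*(-5 - 16))*(-82))*46 = ((37*(-21))*(-82))*46 = -777*(-82)*46 = 63714*46 = 2930844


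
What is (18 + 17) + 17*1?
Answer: 52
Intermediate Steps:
(18 + 17) + 17*1 = 35 + 17 = 52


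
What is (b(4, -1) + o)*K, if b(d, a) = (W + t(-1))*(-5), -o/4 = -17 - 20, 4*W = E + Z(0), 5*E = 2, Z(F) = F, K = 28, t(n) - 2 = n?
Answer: 3990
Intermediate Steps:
t(n) = 2 + n
E = ⅖ (E = (⅕)*2 = ⅖ ≈ 0.40000)
W = ⅒ (W = (⅖ + 0)/4 = (¼)*(⅖) = ⅒ ≈ 0.10000)
o = 148 (o = -4*(-17 - 20) = -4*(-37) = 148)
b(d, a) = -11/2 (b(d, a) = (⅒ + (2 - 1))*(-5) = (⅒ + 1)*(-5) = (11/10)*(-5) = -11/2)
(b(4, -1) + o)*K = (-11/2 + 148)*28 = (285/2)*28 = 3990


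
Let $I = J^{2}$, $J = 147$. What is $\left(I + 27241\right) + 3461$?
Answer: $52311$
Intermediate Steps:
$I = 21609$ ($I = 147^{2} = 21609$)
$\left(I + 27241\right) + 3461 = \left(21609 + 27241\right) + 3461 = 48850 + 3461 = 52311$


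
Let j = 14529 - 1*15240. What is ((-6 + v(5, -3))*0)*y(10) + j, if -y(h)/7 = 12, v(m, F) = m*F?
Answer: -711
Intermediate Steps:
v(m, F) = F*m
y(h) = -84 (y(h) = -7*12 = -84)
j = -711 (j = 14529 - 15240 = -711)
((-6 + v(5, -3))*0)*y(10) + j = ((-6 - 3*5)*0)*(-84) - 711 = ((-6 - 15)*0)*(-84) - 711 = -21*0*(-84) - 711 = 0*(-84) - 711 = 0 - 711 = -711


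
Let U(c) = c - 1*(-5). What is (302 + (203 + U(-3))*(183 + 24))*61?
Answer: 2606957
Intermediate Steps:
U(c) = 5 + c (U(c) = c + 5 = 5 + c)
(302 + (203 + U(-3))*(183 + 24))*61 = (302 + (203 + (5 - 3))*(183 + 24))*61 = (302 + (203 + 2)*207)*61 = (302 + 205*207)*61 = (302 + 42435)*61 = 42737*61 = 2606957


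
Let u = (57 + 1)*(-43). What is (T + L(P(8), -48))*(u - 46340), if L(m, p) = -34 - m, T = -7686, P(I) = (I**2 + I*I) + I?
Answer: 383639904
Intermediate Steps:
P(I) = I + 2*I**2 (P(I) = (I**2 + I**2) + I = 2*I**2 + I = I + 2*I**2)
u = -2494 (u = 58*(-43) = -2494)
(T + L(P(8), -48))*(u - 46340) = (-7686 + (-34 - 8*(1 + 2*8)))*(-2494 - 46340) = (-7686 + (-34 - 8*(1 + 16)))*(-48834) = (-7686 + (-34 - 8*17))*(-48834) = (-7686 + (-34 - 1*136))*(-48834) = (-7686 + (-34 - 136))*(-48834) = (-7686 - 170)*(-48834) = -7856*(-48834) = 383639904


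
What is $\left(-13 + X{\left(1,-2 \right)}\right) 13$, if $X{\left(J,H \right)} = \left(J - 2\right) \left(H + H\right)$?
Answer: $-117$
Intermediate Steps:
$X{\left(J,H \right)} = 2 H \left(-2 + J\right)$ ($X{\left(J,H \right)} = \left(-2 + J\right) 2 H = 2 H \left(-2 + J\right)$)
$\left(-13 + X{\left(1,-2 \right)}\right) 13 = \left(-13 + 2 \left(-2\right) \left(-2 + 1\right)\right) 13 = \left(-13 + 2 \left(-2\right) \left(-1\right)\right) 13 = \left(-13 + 4\right) 13 = \left(-9\right) 13 = -117$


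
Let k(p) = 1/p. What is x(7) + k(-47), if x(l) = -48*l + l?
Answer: -15464/47 ≈ -329.02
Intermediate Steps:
x(l) = -47*l
x(7) + k(-47) = -47*7 + 1/(-47) = -329 - 1/47 = -15464/47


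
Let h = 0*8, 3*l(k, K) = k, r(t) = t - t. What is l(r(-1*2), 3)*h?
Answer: 0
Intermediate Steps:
r(t) = 0
l(k, K) = k/3
h = 0
l(r(-1*2), 3)*h = ((⅓)*0)*0 = 0*0 = 0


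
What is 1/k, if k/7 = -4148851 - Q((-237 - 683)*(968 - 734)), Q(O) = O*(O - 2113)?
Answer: -1/327631597237 ≈ -3.0522e-12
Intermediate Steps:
Q(O) = O*(-2113 + O)
k = -327631597237 (k = 7*(-4148851 - (-237 - 683)*(968 - 734)*(-2113 + (-237 - 683)*(968 - 734))) = 7*(-4148851 - (-920*234)*(-2113 - 920*234)) = 7*(-4148851 - (-215280)*(-2113 - 215280)) = 7*(-4148851 - (-215280)*(-217393)) = 7*(-4148851 - 1*46800365040) = 7*(-4148851 - 46800365040) = 7*(-46804513891) = -327631597237)
1/k = 1/(-327631597237) = -1/327631597237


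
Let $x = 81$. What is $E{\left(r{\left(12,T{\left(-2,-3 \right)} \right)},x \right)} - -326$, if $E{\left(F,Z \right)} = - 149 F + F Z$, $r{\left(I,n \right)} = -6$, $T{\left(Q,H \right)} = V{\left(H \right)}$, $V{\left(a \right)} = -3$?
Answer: $734$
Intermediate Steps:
$T{\left(Q,H \right)} = -3$
$E{\left(r{\left(12,T{\left(-2,-3 \right)} \right)},x \right)} - -326 = - 6 \left(-149 + 81\right) - -326 = \left(-6\right) \left(-68\right) + 326 = 408 + 326 = 734$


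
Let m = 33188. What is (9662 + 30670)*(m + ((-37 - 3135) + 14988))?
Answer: 1815101328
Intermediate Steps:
(9662 + 30670)*(m + ((-37 - 3135) + 14988)) = (9662 + 30670)*(33188 + ((-37 - 3135) + 14988)) = 40332*(33188 + (-3172 + 14988)) = 40332*(33188 + 11816) = 40332*45004 = 1815101328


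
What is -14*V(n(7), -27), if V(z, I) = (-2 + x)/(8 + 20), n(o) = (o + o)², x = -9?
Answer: 11/2 ≈ 5.5000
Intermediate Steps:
n(o) = 4*o² (n(o) = (2*o)² = 4*o²)
V(z, I) = -11/28 (V(z, I) = (-2 - 9)/(8 + 20) = -11/28)
-14*V(n(7), -27) = -14*(-11/28) = 11/2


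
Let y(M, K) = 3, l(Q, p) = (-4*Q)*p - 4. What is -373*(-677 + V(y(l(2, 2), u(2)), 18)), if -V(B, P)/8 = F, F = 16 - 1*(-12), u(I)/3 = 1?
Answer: 336073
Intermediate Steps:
l(Q, p) = -4 - 4*Q*p (l(Q, p) = -4*Q*p - 4 = -4 - 4*Q*p)
u(I) = 3 (u(I) = 3*1 = 3)
F = 28 (F = 16 + 12 = 28)
V(B, P) = -224 (V(B, P) = -8*28 = -224)
-373*(-677 + V(y(l(2, 2), u(2)), 18)) = -373*(-677 - 224) = -373*(-901) = 336073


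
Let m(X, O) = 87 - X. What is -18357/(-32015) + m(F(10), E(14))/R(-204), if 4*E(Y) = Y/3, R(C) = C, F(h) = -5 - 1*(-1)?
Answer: 831463/6531060 ≈ 0.12731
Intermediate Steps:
F(h) = -4 (F(h) = -5 + 1 = -4)
E(Y) = Y/12 (E(Y) = (Y/3)/4 = Y/12)
-18357/(-32015) + m(F(10), E(14))/R(-204) = -18357/(-32015) + (87 - 1*(-4))/(-204) = -18357*(-1/32015) + (87 + 4)*(-1/204) = 18357/32015 + 91*(-1/204) = 18357/32015 - 91/204 = 831463/6531060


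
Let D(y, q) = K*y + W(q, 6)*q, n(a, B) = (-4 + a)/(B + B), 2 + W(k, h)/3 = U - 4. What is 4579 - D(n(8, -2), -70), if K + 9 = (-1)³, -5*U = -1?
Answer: 3351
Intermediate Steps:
U = ⅕ (U = -⅕*(-1) = ⅕ ≈ 0.20000)
W(k, h) = -87/5 (W(k, h) = -6 + 3*(⅕ - 4) = -6 + 3*(-19/5) = -6 - 57/5 = -87/5)
K = -10 (K = -9 + (-1)³ = -9 - 1 = -10)
n(a, B) = (-4 + a)/(2*B) (n(a, B) = (-4 + a)/((2*B)) = (-4 + a)*(1/(2*B)) = (-4 + a)/(2*B))
D(y, q) = -10*y - 87*q/5
4579 - D(n(8, -2), -70) = 4579 - (-5*(-4 + 8)/(-2) - 87/5*(-70)) = 4579 - (-5*(-1)*4/2 + 1218) = 4579 - (-10*(-1) + 1218) = 4579 - (10 + 1218) = 4579 - 1*1228 = 4579 - 1228 = 3351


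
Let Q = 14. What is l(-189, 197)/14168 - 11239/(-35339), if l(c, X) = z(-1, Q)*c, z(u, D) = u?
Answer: 23701889/71526136 ≈ 0.33137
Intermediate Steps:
l(c, X) = -c
l(-189, 197)/14168 - 11239/(-35339) = -1*(-189)/14168 - 11239/(-35339) = 189*(1/14168) - 11239*(-1/35339) = 27/2024 + 11239/35339 = 23701889/71526136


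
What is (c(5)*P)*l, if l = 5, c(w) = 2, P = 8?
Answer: 80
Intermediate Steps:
(c(5)*P)*l = (2*8)*5 = 16*5 = 80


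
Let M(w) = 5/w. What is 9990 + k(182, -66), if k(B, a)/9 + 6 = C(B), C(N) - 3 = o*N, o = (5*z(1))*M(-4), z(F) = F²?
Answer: -549/2 ≈ -274.50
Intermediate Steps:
o = -25/4 (o = (5*1²)*(5/(-4)) = (5*1)*(5*(-¼)) = 5*(-5/4) = -25/4 ≈ -6.2500)
C(N) = 3 - 25*N/4
k(B, a) = -27 - 225*B/4 (k(B, a) = -54 + 9*(3 - 25*B/4) = -54 + (27 - 225*B/4) = -27 - 225*B/4)
9990 + k(182, -66) = 9990 + (-27 - 225/4*182) = 9990 + (-27 - 20475/2) = 9990 - 20529/2 = -549/2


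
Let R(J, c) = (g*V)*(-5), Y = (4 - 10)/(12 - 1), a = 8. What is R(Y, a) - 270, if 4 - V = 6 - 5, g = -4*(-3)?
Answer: -450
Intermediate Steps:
g = 12
V = 3 (V = 4 - (6 - 5) = 4 - 1*1 = 4 - 1 = 3)
Y = -6/11 ≈ -0.54545
R(J, c) = -180 (R(J, c) = (12*3)*(-5) = 36*(-5) = -180)
R(Y, a) - 270 = -180 - 270 = -450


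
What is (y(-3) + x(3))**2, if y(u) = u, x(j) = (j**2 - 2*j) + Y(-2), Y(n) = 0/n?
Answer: 0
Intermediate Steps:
Y(n) = 0
x(j) = j**2 - 2*j (x(j) = (j**2 - 2*j) + 0 = j**2 - 2*j)
(y(-3) + x(3))**2 = (-3 + 3*(-2 + 3))**2 = (-3 + 3*1)**2 = (-3 + 3)**2 = 0**2 = 0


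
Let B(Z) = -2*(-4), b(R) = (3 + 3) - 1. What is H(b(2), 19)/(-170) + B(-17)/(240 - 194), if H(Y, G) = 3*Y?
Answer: 67/782 ≈ 0.085678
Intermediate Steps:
b(R) = 5 (b(R) = 6 - 1 = 5)
B(Z) = 8
H(b(2), 19)/(-170) + B(-17)/(240 - 194) = (3*5)/(-170) + 8/(240 - 194) = 15*(-1/170) + 8/46 = -3/34 + 8*(1/46) = -3/34 + 4/23 = 67/782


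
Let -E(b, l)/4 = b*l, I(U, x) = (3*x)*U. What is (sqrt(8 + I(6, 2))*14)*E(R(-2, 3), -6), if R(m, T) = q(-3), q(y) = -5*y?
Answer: 10080*sqrt(11) ≈ 33432.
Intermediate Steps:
I(U, x) = 3*U*x
R(m, T) = 15 (R(m, T) = -5*(-3) = 15)
E(b, l) = -4*b*l
(sqrt(8 + I(6, 2))*14)*E(R(-2, 3), -6) = (sqrt(8 + 3*6*2)*14)*(-4*15*(-6)) = (sqrt(8 + 36)*14)*360 = (sqrt(44)*14)*360 = ((2*sqrt(11))*14)*360 = (28*sqrt(11))*360 = 10080*sqrt(11)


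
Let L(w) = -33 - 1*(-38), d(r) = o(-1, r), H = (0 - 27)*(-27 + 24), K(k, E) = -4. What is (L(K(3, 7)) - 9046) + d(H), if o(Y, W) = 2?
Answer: -9039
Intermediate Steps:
H = 81 (H = -27*(-3) = 81)
d(r) = 2
L(w) = 5 (L(w) = -33 + 38 = 5)
(L(K(3, 7)) - 9046) + d(H) = (5 - 9046) + 2 = -9041 + 2 = -9039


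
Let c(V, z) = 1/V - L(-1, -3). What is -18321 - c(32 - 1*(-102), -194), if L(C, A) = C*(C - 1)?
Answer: -2454747/134 ≈ -18319.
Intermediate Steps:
L(C, A) = C*(-1 + C)
c(V, z) = -2 + 1/V (c(V, z) = 1/V - (-1)*(-1 - 1) = 1/V - (-1)*(-2) = 1/V - 1*2 = 1/V - 2 = -2 + 1/V)
-18321 - c(32 - 1*(-102), -194) = -18321 - (-2 + 1/(32 - 1*(-102))) = -18321 - (-2 + 1/(32 + 102)) = -18321 - (-2 + 1/134) = -18321 - 1*(-267/134) = -18321 + 267/134 = -2454747/134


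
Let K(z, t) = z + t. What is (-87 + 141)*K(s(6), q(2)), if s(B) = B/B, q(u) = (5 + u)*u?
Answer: 810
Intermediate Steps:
q(u) = u*(5 + u)
s(B) = 1
K(z, t) = t + z
(-87 + 141)*K(s(6), q(2)) = (-87 + 141)*(2*(5 + 2) + 1) = 54*(2*7 + 1) = 54*(14 + 1) = 54*15 = 810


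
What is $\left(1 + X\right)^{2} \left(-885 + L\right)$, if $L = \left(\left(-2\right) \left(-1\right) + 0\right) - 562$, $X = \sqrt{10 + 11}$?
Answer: $-31790 - 2890 \sqrt{21} \approx -45034.0$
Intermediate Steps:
$X = \sqrt{21} \approx 4.5826$
$L = -560$ ($L = \left(2 + 0\right) - 562 = 2 - 562 = -560$)
$\left(1 + X\right)^{2} \left(-885 + L\right) = \left(1 + \sqrt{21}\right)^{2} \left(-885 - 560\right) = \left(1 + \sqrt{21}\right)^{2} \left(-1445\right) = - 1445 \left(1 + \sqrt{21}\right)^{2}$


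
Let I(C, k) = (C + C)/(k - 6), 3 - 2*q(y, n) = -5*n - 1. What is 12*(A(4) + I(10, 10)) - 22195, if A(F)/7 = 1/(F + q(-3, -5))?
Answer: -287923/13 ≈ -22148.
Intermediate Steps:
q(y, n) = 2 + 5*n/2 (q(y, n) = 3/2 - (-5*n - 1)/2 = 3/2 - (-1 - 5*n)/2 = 3/2 + (1/2 + 5*n/2) = 2 + 5*n/2)
I(C, k) = 2*C/(-6 + k) (I(C, k) = (2*C)/(-6 + k) = 2*C/(-6 + k))
A(F) = 7/(-21/2 + F) (A(F) = 7/(F + (2 + (5/2)*(-5))) = 7/(F + (2 - 25/2)) = 7/(F - 21/2) = 7/(-21/2 + F))
12*(A(4) + I(10, 10)) - 22195 = 12*(14/(-21 + 2*4) + 2*10/(-6 + 10)) - 22195 = 12*(14/(-21 + 8) + 2*10/4) - 22195 = 12*(14/(-13) + 2*10*(1/4)) - 22195 = 12*(14*(-1/13) + 5) - 22195 = 12*(-14/13 + 5) - 22195 = 12*(51/13) - 22195 = 612/13 - 22195 = -287923/13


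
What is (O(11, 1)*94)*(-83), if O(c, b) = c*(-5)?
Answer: 429110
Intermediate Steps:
O(c, b) = -5*c
(O(11, 1)*94)*(-83) = (-5*11*94)*(-83) = -55*94*(-83) = -5170*(-83) = 429110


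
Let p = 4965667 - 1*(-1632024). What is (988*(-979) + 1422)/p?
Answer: -965830/6597691 ≈ -0.14639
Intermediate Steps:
p = 6597691 (p = 4965667 + 1632024 = 6597691)
(988*(-979) + 1422)/p = (988*(-979) + 1422)/6597691 = (-967252 + 1422)*(1/6597691) = -965830*1/6597691 = -965830/6597691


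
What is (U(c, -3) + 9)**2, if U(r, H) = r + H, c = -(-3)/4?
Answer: 729/16 ≈ 45.563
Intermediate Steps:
c = 3/4 (c = -(-3)/4 = -1*(-3/4) = 3/4 ≈ 0.75000)
U(r, H) = H + r
(U(c, -3) + 9)**2 = ((-3 + 3/4) + 9)**2 = (-9/4 + 9)**2 = (27/4)**2 = 729/16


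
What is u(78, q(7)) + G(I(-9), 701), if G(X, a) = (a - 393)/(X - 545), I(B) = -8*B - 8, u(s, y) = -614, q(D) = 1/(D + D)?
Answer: -295642/481 ≈ -614.64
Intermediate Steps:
q(D) = 1/(2*D)
I(B) = -8 - 8*B
G(X, a) = (-393 + a)/(-545 + X)
u(78, q(7)) + G(I(-9), 701) = -614 + (-393 + 701)/(-545 + (-8 - 8*(-9))) = -614 + 308/(-545 + (-8 + 72)) = -614 + 308/(-545 + 64) = -614 + 308/(-481) = -614 - 1/481*308 = -614 - 308/481 = -295642/481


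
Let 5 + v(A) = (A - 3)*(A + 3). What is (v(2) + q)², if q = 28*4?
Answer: 10404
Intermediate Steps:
v(A) = -5 + (-3 + A)*(3 + A) (v(A) = -5 + (A - 3)*(A + 3) = -5 + (-3 + A)*(3 + A))
q = 112
(v(2) + q)² = ((-14 + 2²) + 112)² = ((-14 + 4) + 112)² = (-10 + 112)² = 102² = 10404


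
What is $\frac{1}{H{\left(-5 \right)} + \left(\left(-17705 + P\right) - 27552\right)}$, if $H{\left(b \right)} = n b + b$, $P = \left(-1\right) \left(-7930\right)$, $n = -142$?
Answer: $- \frac{1}{36622} \approx -2.7306 \cdot 10^{-5}$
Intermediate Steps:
$P = 7930$
$H{\left(b \right)} = - 141 b$ ($H{\left(b \right)} = - 142 b + b = - 141 b$)
$\frac{1}{H{\left(-5 \right)} + \left(\left(-17705 + P\right) - 27552\right)} = \frac{1}{\left(-141\right) \left(-5\right) + \left(\left(-17705 + 7930\right) - 27552\right)} = \frac{1}{705 - 37327} = \frac{1}{-36622} = - \frac{1}{36622}$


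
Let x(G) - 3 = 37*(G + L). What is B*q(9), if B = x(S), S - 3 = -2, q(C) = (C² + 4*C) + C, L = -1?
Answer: 378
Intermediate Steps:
q(C) = C² + 5*C
S = 1 (S = 3 - 2 = 1)
x(G) = -34 + 37*G (x(G) = 3 + 37*(G - 1) = 3 + 37*(-1 + G) = 3 + (-37 + 37*G) = -34 + 37*G)
B = 3 (B = -34 + 37*1 = -34 + 37 = 3)
B*q(9) = 3*(9*(5 + 9)) = 3*(9*14) = 3*126 = 378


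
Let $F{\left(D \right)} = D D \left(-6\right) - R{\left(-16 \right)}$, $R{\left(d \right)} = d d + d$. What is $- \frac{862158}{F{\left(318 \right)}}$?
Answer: $\frac{143693}{101164} \approx 1.4204$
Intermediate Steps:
$R{\left(d \right)} = d + d^{2}$ ($R{\left(d \right)} = d^{2} + d = d + d^{2}$)
$F{\left(D \right)} = -240 - 6 D^{2}$ ($F{\left(D \right)} = D D \left(-6\right) - - 16 \left(1 - 16\right) = D^{2} \left(-6\right) - \left(-16\right) \left(-15\right) = - 6 D^{2} - 240 = -240 - 6 D^{2}$)
$- \frac{862158}{F{\left(318 \right)}} = - \frac{862158}{-240 - 6 \cdot 318^{2}} = - \frac{862158}{-240 - 606744} = - \frac{862158}{-606984} = \left(-862158\right) \left(- \frac{1}{606984}\right) = \frac{143693}{101164}$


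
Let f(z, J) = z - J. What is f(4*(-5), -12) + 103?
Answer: 95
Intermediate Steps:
f(4*(-5), -12) + 103 = (4*(-5) - 1*(-12)) + 103 = (-20 + 12) + 103 = -8 + 103 = 95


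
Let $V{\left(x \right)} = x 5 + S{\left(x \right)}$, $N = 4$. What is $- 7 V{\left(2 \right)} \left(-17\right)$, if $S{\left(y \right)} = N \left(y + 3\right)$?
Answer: $3570$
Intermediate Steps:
$S{\left(y \right)} = 12 + 4 y$ ($S{\left(y \right)} = 4 \left(y + 3\right) = 4 \left(3 + y\right) = 12 + 4 y$)
$V{\left(x \right)} = 12 + 9 x$ ($V{\left(x \right)} = x 5 + \left(12 + 4 x\right) = 5 x + \left(12 + 4 x\right) = 12 + 9 x$)
$- 7 V{\left(2 \right)} \left(-17\right) = - 7 \left(12 + 9 \cdot 2\right) \left(-17\right) = - 7 \left(12 + 18\right) \left(-17\right) = \left(-7\right) 30 \left(-17\right) = \left(-210\right) \left(-17\right) = 3570$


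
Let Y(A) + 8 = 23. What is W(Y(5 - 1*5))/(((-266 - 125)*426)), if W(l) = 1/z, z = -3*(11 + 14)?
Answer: 1/12492450 ≈ 8.0048e-8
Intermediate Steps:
Y(A) = 15 (Y(A) = -8 + 23 = 15)
z = -75 (z = -3*25 = -75)
W(l) = -1/75 (W(l) = 1/(-75) = -1/75)
W(Y(5 - 1*5))/(((-266 - 125)*426)) = -1/(426*(-266 - 125))/75 = -1/(75*((-391*426))) = -1/75/(-166566) = -1/75*(-1/166566) = 1/12492450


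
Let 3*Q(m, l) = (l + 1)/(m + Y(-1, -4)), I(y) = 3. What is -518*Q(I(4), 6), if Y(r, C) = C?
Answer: 3626/3 ≈ 1208.7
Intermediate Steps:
Q(m, l) = (1 + l)/(3*(-4 + m)) (Q(m, l) = ((l + 1)/(m - 4))/3 = ((1 + l)/(-4 + m))/3 = (1 + l)/(3*(-4 + m)))
-518*Q(I(4), 6) = -518*(1 + 6)/(3*(-4 + 3)) = -518*7/(3*(-1)) = -518*(-1)*7/3 = -518*(-7/3) = 3626/3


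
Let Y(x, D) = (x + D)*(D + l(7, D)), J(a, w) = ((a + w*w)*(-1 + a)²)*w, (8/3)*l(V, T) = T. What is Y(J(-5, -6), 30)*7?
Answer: -3849615/2 ≈ -1.9248e+6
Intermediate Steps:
l(V, T) = 3*T/8
J(a, w) = w*(-1 + a)²*(a + w²) (J(a, w) = ((a + w²)*(-1 + a)²)*w = ((-1 + a)²*(a + w²))*w = w*(-1 + a)²*(a + w²))
Y(x, D) = 11*D*(D + x)/8 (Y(x, D) = (x + D)*(D + 3*D/8) = (D + x)*(11*D/8) = 11*D*(D + x)/8)
Y(J(-5, -6), 30)*7 = ((11/8)*30*(30 - 6*(-1 - 5)²*(-5 + (-6)²)))*7 = ((11/8)*30*(30 - 6*(-6)²*(-5 + 36)))*7 = ((11/8)*30*(30 - 6*36*31))*7 = ((11/8)*30*(30 - 6696))*7 = ((11/8)*30*(-6666))*7 = -549945/2*7 = -3849615/2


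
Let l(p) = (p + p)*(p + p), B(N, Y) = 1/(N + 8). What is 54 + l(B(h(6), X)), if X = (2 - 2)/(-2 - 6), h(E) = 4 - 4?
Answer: 865/16 ≈ 54.063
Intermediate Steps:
h(E) = 0
X = 0 (X = 0/(-8) = 0*(-⅛) = 0)
B(N, Y) = 1/(8 + N)
l(p) = 4*p² (l(p) = (2*p)*(2*p) = 4*p²)
54 + l(B(h(6), X)) = 54 + 4*(1/(8 + 0))² = 54 + 4*(1/8)² = 54 + 4*(⅛)² = 54 + 4*(1/64) = 54 + 1/16 = 865/16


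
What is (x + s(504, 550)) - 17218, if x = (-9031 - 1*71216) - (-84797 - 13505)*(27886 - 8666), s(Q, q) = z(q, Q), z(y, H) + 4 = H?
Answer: 1889267475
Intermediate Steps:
z(y, H) = -4 + H
s(Q, q) = -4 + Q
x = 1889284193 (x = (-9031 - 71216) - (-98302)*19220 = -80247 - 1*(-1889364440) = -80247 + 1889364440 = 1889284193)
(x + s(504, 550)) - 17218 = (1889284193 + (-4 + 504)) - 17218 = (1889284193 + 500) - 17218 = 1889284693 - 17218 = 1889267475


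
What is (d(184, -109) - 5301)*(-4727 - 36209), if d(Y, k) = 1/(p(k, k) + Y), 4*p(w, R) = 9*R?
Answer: 7595084152/35 ≈ 2.1700e+8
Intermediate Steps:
p(w, R) = 9*R/4 (p(w, R) = (9*R)/4 = 9*R/4)
d(Y, k) = 1/(Y + 9*k/4) (d(Y, k) = 1/(9*k/4 + Y) = 1/(Y + 9*k/4))
(d(184, -109) - 5301)*(-4727 - 36209) = (4/(4*184 + 9*(-109)) - 5301)*(-4727 - 36209) = (4/(736 - 981) - 5301)*(-40936) = (4/(-245) - 5301)*(-40936) = (4*(-1/245) - 5301)*(-40936) = (-4/245 - 5301)*(-40936) = -1298749/245*(-40936) = 7595084152/35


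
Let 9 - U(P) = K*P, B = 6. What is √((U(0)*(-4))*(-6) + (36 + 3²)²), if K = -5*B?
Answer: 3*√249 ≈ 47.339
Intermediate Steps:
K = -30 (K = -5*6 = -30)
U(P) = 9 + 30*P (U(P) = 9 - (-30)*P = 9 + 30*P)
√((U(0)*(-4))*(-6) + (36 + 3²)²) = √(((9 + 30*0)*(-4))*(-6) + (36 + 3²)²) = √(((9 + 0)*(-4))*(-6) + (36 + 9)²) = √((9*(-4))*(-6) + 45²) = √(-36*(-6) + 2025) = √(216 + 2025) = √2241 = 3*√249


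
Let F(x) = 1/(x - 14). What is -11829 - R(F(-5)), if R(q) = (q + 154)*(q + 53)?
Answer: -7212819/361 ≈ -19980.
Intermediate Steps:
F(x) = 1/(-14 + x)
R(q) = (53 + q)*(154 + q) (R(q) = (154 + q)*(53 + q) = (53 + q)*(154 + q))
-11829 - R(F(-5)) = -11829 - (8162 + (1/(-14 - 5))**2 + 207/(-14 - 5)) = -11829 - (8162 + (1/(-19))**2 + 207/(-19)) = -11829 - (8162 + (-1/19)**2 + 207*(-1/19)) = -11829 - (8162 + 1/361 - 207/19) = -11829 - 1*2942550/361 = -11829 - 2942550/361 = -7212819/361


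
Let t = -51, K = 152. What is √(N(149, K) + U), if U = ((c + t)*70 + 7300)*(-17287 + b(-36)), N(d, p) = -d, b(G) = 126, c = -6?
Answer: 3*I*√6311451 ≈ 7536.8*I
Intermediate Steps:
U = -56802910 (U = ((-6 - 51)*70 + 7300)*(-17287 + 126) = (-57*70 + 7300)*(-17161) = (-3990 + 7300)*(-17161) = 3310*(-17161) = -56802910)
√(N(149, K) + U) = √(-1*149 - 56802910) = √(-149 - 56802910) = √(-56803059) = 3*I*√6311451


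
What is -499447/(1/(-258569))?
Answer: 129141511343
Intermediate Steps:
-499447/(1/(-258569)) = -499447/(-1/258569) = -499447*(-258569) = -1*(-129141511343) = 129141511343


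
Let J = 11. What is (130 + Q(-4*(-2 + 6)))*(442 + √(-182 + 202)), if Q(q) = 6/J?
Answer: 634712/11 + 2872*√5/11 ≈ 58285.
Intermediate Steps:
Q(q) = 6/11
(130 + Q(-4*(-2 + 6)))*(442 + √(-182 + 202)) = (130 + 6/11)*(442 + √(-182 + 202)) = 1436*(442 + √20)/11 = 1436*(442 + 2*√5)/11 = 634712/11 + 2872*√5/11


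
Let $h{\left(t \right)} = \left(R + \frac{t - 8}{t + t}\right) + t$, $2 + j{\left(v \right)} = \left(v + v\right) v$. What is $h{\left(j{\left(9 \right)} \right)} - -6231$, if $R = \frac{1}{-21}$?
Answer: $\frac{5368799}{840} \approx 6391.4$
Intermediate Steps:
$j{\left(v \right)} = -2 + 2 v^{2}$ ($j{\left(v \right)} = -2 + \left(v + v\right) v = -2 + 2 v v = -2 + 2 v^{2}$)
$R = - \frac{1}{21} \approx -0.047619$
$h{\left(t \right)} = - \frac{1}{21} + t + \frac{-8 + t}{2 t}$ ($h{\left(t \right)} = \left(- \frac{1}{21} + \frac{t - 8}{t + t}\right) + t = \left(- \frac{1}{21} + \frac{-8 + t}{2 t}\right) + t = - \frac{1}{21} + t + \frac{-8 + t}{2 t}$)
$h{\left(j{\left(9 \right)} \right)} - -6231 = \left(\frac{19}{42} - \left(2 - 2 \cdot 9^{2}\right) - \frac{4}{-2 + 2 \cdot 9^{2}}\right) - -6231 = \left(\frac{19}{42} + \left(-2 + 2 \cdot 81\right) - \frac{4}{-2 + 2 \cdot 81}\right) + 6231 = \left(\frac{19}{42} + \left(-2 + 162\right) - \frac{4}{-2 + 162}\right) + 6231 = \left(\frac{19}{42} + 160 - \frac{4}{160}\right) + 6231 = \left(\frac{19}{42} + 160 - \frac{1}{40}\right) + 6231 = \frac{134759}{840} + 6231 = \frac{5368799}{840}$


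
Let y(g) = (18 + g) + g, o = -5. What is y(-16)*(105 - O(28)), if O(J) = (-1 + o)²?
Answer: -966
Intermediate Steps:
y(g) = 18 + 2*g
O(J) = 36 (O(J) = (-1 - 5)² = (-6)² = 36)
y(-16)*(105 - O(28)) = (18 + 2*(-16))*(105 - 1*36) = (18 - 32)*(105 - 36) = -14*69 = -966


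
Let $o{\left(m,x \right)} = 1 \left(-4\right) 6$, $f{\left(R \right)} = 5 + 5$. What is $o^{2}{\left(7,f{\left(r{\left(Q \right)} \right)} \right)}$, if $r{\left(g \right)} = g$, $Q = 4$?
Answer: $576$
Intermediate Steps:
$f{\left(R \right)} = 10$
$o{\left(m,x \right)} = -24$ ($o{\left(m,x \right)} = \left(-4\right) 6 = -24$)
$o^{2}{\left(7,f{\left(r{\left(Q \right)} \right)} \right)} = \left(-24\right)^{2} = 576$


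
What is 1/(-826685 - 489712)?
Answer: -1/1316397 ≈ -7.5965e-7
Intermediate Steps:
1/(-826685 - 489712) = 1/(-1316397) = -1/1316397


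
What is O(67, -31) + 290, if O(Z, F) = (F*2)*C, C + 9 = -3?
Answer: 1034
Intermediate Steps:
C = -12 (C = -9 - 3 = -12)
O(Z, F) = -24*F (O(Z, F) = (F*2)*(-12) = (2*F)*(-12) = -24*F)
O(67, -31) + 290 = -24*(-31) + 290 = 744 + 290 = 1034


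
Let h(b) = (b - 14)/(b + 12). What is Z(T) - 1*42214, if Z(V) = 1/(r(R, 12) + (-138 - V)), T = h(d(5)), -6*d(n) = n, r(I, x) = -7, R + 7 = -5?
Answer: -406352031/9626 ≈ -42214.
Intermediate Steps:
R = -12 (R = -7 - 5 = -12)
d(n) = -n/6
h(b) = (-14 + b)/(12 + b)
T = -89/67 (T = (-14 - ⅙*5)/(12 - ⅙*5) = (-14 - ⅚)/(12 - ⅚) = -89/6/(67/6) = (6/67)*(-89/6) = -89/67 ≈ -1.3284)
Z(V) = 1/(-145 - V) (Z(V) = 1/(-7 + (-138 - V)) = 1/(-145 - V))
Z(T) - 1*42214 = -1/(145 - 89/67) - 1*42214 = -1/9626/67 - 42214 = -1*67/9626 - 42214 = -67/9626 - 42214 = -406352031/9626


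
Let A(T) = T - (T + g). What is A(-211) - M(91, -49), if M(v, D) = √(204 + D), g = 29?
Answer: -29 - √155 ≈ -41.450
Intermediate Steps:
A(T) = -29 (A(T) = T - (T + 29) = T - (29 + T) = T + (-29 - T) = -29)
A(-211) - M(91, -49) = -29 - √(204 - 49) = -29 - √155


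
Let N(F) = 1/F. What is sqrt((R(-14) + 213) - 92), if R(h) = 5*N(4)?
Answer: sqrt(489)/2 ≈ 11.057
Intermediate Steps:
N(F) = 1/F
R(h) = 5/4
sqrt((R(-14) + 213) - 92) = sqrt((5/4 + 213) - 92) = sqrt(857/4 - 92) = sqrt(489/4) = sqrt(489)/2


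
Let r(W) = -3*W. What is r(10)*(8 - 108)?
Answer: 3000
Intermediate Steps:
r(10)*(8 - 108) = (-3*10)*(8 - 108) = -30*(-100) = 3000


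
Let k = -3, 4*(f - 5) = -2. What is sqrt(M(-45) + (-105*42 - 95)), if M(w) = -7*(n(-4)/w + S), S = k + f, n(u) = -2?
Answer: I*sqrt(4064230)/30 ≈ 67.2*I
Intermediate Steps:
f = 9/2 (f = 5 + (1/4)*(-2) = 5 - 1/2 = 9/2 ≈ 4.5000)
S = 3/2 (S = -3 + 9/2 = 3/2 ≈ 1.5000)
M(w) = -21/2 + 14/w (M(w) = -7*(-2/w + 3/2) = -7*(3/2 - 2/w) = -21/2 + 14/w)
sqrt(M(-45) + (-105*42 - 95)) = sqrt((-21/2 + 14/(-45)) + (-105*42 - 95)) = sqrt((-21/2 + 14*(-1/45)) + (-4410 - 95)) = sqrt((-21/2 - 14/45) - 4505) = sqrt(-973/90 - 4505) = sqrt(-406423/90) = I*sqrt(4064230)/30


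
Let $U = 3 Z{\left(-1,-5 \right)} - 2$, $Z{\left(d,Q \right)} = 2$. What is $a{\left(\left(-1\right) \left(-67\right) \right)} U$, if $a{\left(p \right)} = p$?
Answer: $268$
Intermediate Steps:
$U = 4$ ($U = 3 \cdot 2 - 2 = 6 - 2 = 4$)
$a{\left(\left(-1\right) \left(-67\right) \right)} U = \left(-1\right) \left(-67\right) 4 = 67 \cdot 4 = 268$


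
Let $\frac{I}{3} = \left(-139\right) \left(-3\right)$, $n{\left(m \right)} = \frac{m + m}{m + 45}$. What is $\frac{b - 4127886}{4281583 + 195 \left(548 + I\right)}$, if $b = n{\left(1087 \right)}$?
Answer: $- \frac{2336382389}{2621931608} \approx -0.89109$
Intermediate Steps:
$n{\left(m \right)} = \frac{2 m}{45 + m}$
$b = \frac{1087}{566}$ ($b = 2 \cdot 1087 \frac{1}{45 + 1087} = 2 \cdot 1087 \cdot \frac{1}{1132} = \frac{1087}{566} \approx 1.9205$)
$I = 1251$ ($I = 3 \left(\left(-139\right) \left(-3\right)\right) = 3 \cdot 417 = 1251$)
$\frac{b - 4127886}{4281583 + 195 \left(548 + I\right)} = \frac{\frac{1087}{566} - 4127886}{4281583 + 195 \left(548 + 1251\right)} = - \frac{2336382389}{566 \left(4281583 + 195 \cdot 1799\right)} = - \frac{2336382389}{566 \left(4281583 + 350805\right)} = - \frac{2336382389}{566 \cdot 4632388} = \left(- \frac{2336382389}{566}\right) \frac{1}{4632388} = - \frac{2336382389}{2621931608}$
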